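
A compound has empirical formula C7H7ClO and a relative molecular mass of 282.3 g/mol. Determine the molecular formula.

C14H14Cl2O2

Empirical-formula mass = 142.58 g/mol
n = 282.3 / 142.58 = 1.98 ≈ 2
Molecular formula = (C7H7ClO)2 = C14H14Cl2O2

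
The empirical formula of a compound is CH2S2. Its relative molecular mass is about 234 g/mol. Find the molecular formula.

C3H6S6

Empirical-formula mass = 78.17 g/mol
n = 234 / 78.17 = 2.99 ≈ 3
Molecular formula = (CH2S2)3 = C3H6S6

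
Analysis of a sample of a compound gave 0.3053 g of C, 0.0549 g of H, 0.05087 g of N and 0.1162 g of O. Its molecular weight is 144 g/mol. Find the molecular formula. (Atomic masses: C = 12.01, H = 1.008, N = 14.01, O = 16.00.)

C7H15NO2

Moles — C: 0.3053 / 12.01 = 0.02542 mol; H: 0.0549 / 1.008 = 0.05446 mol; N: 0.05087 / 14.01 = 0.003631 mol; O: 0.1162 / 16.00 = 0.007262 mol
Divide by the smallest (0.003631 mol N): C 7.001, H 15.000, N 1.000, O 2.000
≈ 7:15:1:2 → C7H15NO2
Empirical-formula mass = 145.20 g/mol
n = 144 / 145.20 = 0.99 ≈ 1
Molecular formula = empirical formula = C7H15NO2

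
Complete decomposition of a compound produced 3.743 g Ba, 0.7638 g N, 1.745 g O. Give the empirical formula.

BaN2O4

Ba: 3.743 g ÷ 137.33 g/mol = 0.02726 mol
N: 0.7638 g ÷ 14.01 g/mol = 0.05452 mol
O: 1.745 g ÷ 16.00 g/mol = 0.1091 mol
Ratios (÷ 0.02726): Ba 1.000, N 2.000, O 4.001
→ BaN2O4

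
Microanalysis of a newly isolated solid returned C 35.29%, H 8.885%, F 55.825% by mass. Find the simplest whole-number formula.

CH3F

Assume 100 g: 35.29 g C, 8.885 g H, 55.825 g F.
n(C) = 35.29/12.01 = 2.938, n(H) = 8.885/1.008 = 8.814, n(F) = 55.825/19.00 = 2.938
Ratios (÷ 2.938): C 1.000, H 3.000, F 1.000
≈ 1:3:1 → CH3F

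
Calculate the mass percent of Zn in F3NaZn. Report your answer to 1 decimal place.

Molar mass = 3(19.00) + 1(22.99) + 1(65.38) = 145.370 g/mol
Mass of Zn per mole = 1 × 65.38 = 65.380 g
% Zn = 65.380 / 145.370 × 100 = 45.0%

45.0%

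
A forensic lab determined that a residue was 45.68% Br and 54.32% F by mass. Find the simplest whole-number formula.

Assume 100 g: 45.68 g Br, 54.32 g F.
n(Br) = 45.68/79.90 = 0.5717, n(F) = 54.32/19.00 = 2.859
Smallest is Br at 0.5717 mol; normalising gives Br 1.000, F 5.001
≈ 1:5 → BrF5

BrF5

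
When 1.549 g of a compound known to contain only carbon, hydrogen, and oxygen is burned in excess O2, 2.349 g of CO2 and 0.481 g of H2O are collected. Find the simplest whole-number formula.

CHO

mol C = 2.349 / 44.01 = 0.05337; mass C = 0.05337 × 12.01 = 0.6410 g
mol H = 2 × (0.481 / 18.02) = 0.05339; mass H = 0.05339 × 1.008 = 0.05381 g
mass O = 1.549 − (0.6948) = 0.8542 g → mol O = 0.05339
Smallest is C at 0.05337 mol; normalising gives C 1.000, H 1.000, O 1.000
≈ 1:1:1 → CHO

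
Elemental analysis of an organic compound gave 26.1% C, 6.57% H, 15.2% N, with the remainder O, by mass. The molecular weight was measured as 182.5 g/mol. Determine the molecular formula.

C4H12N2O6

Assume 100 g: 26.1 g C, 6.57 g H, 15.2 g N, 52.13 g O.
Moles — C: 26.1 / 12.01 = 2.173 mol; H: 6.57 / 1.008 = 6.518 mol; N: 15.2 / 14.01 = 1.085 mol; O: 52.13 / 16.00 = 3.258 mol
Divide by the smallest (1.085 mol N): C 2.003, H 6.008, N 1.000, O 3.003
→ C2H6NO3
Empirical-formula mass = 92.08 g/mol
n = 182.5 / 92.08 = 1.98 ≈ 2
Molecular formula = (C2H6NO3)×2 = C4H12N2O6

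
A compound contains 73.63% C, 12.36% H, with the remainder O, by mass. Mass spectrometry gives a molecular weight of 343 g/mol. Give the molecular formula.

Assume 100 g: 73.63 g C, 12.36 g H, 14.01 g O.
C: 73.63 g ÷ 12.01 g/mol = 6.131 mol
H: 12.36 g ÷ 1.008 g/mol = 12.26 mol
O: 14.01 g ÷ 16.00 g/mol = 0.8756 mol
Divide by the smallest (0.8756 mol O): C 7.002, H 14.004, O 1.000
Ratio ≈ 7:14:1, so the empirical formula is C7H14O
Empirical-formula mass = 114.18 g/mol
n = 343 / 114.18 = 3.00 ≈ 3
Molecular formula = (C7H14O)×3 = C21H42O3

C21H42O3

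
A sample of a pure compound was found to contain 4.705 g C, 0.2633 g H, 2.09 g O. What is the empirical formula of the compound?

C3H2O

C: 4.705 g ÷ 12.01 g/mol = 0.3918 mol
H: 0.2633 g ÷ 1.008 g/mol = 0.2612 mol
O: 2.09 g ÷ 16.00 g/mol = 0.1306 mol
Divide by the smallest (0.1306 mol O): C 2.999, H 2.000, O 1.000
→ C3H2O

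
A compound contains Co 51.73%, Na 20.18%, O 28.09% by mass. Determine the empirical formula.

Assume 100 g: 51.73 g Co, 20.18 g Na, 28.09 g O.
Moles — Co: 51.73 / 58.93 = 0.8778 mol; Na: 20.18 / 22.99 = 0.8778 mol; O: 28.09 / 16.00 = 1.756 mol
Divide by the smallest (0.8778 mol Na): Co 1.000, Na 1.000, O 2.000
Ratio ≈ 1:1:2, so the empirical formula is CoNaO2

CoNaO2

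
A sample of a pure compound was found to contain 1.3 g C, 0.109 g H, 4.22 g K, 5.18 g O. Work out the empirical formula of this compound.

C: 1.3 g ÷ 12.01 g/mol = 0.1082 mol
H: 0.109 g ÷ 1.008 g/mol = 0.1081 mol
K: 4.22 g ÷ 39.10 g/mol = 0.1079 mol
O: 5.18 g ÷ 16.00 g/mol = 0.3237 mol
Divide by the smallest (0.1079 mol K): C 1.003, H 1.002, K 1.000, O 3.000
≈ 1:1:1:3 → CHKO3

CHKO3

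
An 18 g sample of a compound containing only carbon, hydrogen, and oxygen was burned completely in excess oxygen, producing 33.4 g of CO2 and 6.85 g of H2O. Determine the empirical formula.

mol C = 33.4 / 44.01 = 0.7589; mass C = 0.7589 × 12.01 = 9.115 g
mol H = 2 × (6.85 / 18.02) = 0.7603; mass H = 0.7603 × 1.008 = 0.7663 g
mass O = 18 − (9.881) = 8.119 g → mol O = 0.5074
Divide by the smallest (0.5074 mol O): C 1.496, H 1.498, O 1.000
Multiply by 2: C 2.99, H 3.00, O 2.00 → C3H3O2

C3H3O2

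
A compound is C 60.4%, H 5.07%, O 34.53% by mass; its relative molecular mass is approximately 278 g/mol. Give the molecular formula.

C14H14O6

Assume 100 g: 60.4 g C, 5.07 g H, 34.53 g O.
n(C) = 60.4/12.01 = 5.029, n(H) = 5.07/1.008 = 5.03, n(O) = 34.53/16.00 = 2.158
Divide by the smallest (2.158 mol O): C 2.330, H 2.331, O 1.000
Scaling by 3: C 6.99, H 6.99, O 3.00 → C7H7O3
Empirical-formula mass = 139.13 g/mol
n = 278 / 139.13 = 2.00 ≈ 2
Molecular formula = (C7H7O3)×2 = C14H14O6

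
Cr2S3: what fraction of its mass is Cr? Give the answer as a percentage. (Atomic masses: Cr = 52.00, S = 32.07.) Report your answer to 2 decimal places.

51.95%

Molar mass = 2(52.00) + 3(32.07) = 200.210 g/mol
Mass of Cr per mole = 2 × 52.00 = 104.000 g
% Cr = 104.000 / 200.210 × 100 = 51.95%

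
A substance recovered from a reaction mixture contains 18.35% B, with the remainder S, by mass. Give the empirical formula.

B2S3

Assume 100 g: 18.35 g B, 81.65 g S.
n(B) = 18.35/10.81 = 1.698, n(S) = 81.65/32.07 = 2.546
Ratios (÷ 1.698): B 1.000, S 1.500
Scaling by 2: B 2.00, S 3.00 → B2S3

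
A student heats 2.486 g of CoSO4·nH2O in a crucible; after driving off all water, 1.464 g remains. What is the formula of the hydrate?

CoSO4·6H2O

Mass of water lost = 2.486 − 1.464 = 1.022 g → 1.022 / 18.02 = 0.05671 mol H2O
Molar mass of CoSO4 = 155.00 g/mol → mol CoSO4 = 1.464 / 155.00 = 0.009445
n = 0.05671 / 0.009445 = 6.00 ≈ 6 → CoSO4·6H2O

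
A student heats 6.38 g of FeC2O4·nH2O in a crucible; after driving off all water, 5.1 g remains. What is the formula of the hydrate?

FeC2O4·2H2O

Mass of water lost = 6.38 − 5.1 = 1.28 g → 1.28 / 18.02 = 0.07103 mol H2O
Molar mass of FeC2O4 = 143.87 g/mol → mol FeC2O4 = 5.1 / 143.87 = 0.03545
n = 0.07103 / 0.03545 = 2.00 ≈ 2 → FeC2O4·2H2O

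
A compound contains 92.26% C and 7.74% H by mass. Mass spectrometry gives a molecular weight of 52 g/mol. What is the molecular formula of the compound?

C4H4

Assume 100 g: 92.26 g C, 7.74 g H.
n(C) = 92.26/12.01 = 7.682, n(H) = 7.74/1.008 = 7.679
Divide by the smallest (7.679 mol H): C 1.000, H 1.000
→ CH
Empirical-formula mass = 13.02 g/mol
n = 52 / 13.02 = 3.99 ≈ 4
Molecular formula = (CH)×4 = C4H4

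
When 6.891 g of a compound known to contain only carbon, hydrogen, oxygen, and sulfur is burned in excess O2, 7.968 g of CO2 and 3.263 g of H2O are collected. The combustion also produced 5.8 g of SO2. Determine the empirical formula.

C2H4OS

mol C = 7.968 / 44.01 = 0.1810; mass C = 0.1810 × 12.01 = 2.174 g
mol H = 2 × (3.263 / 18.02) = 0.3622; mass H = 0.3622 × 1.008 = 0.3651 g
mol S = 5.8 / 64.07 = 0.09053; mass S = 2.903 g
mass O = 6.891 − (5.443) = 1.448 g → mol O = 0.09052
Ratios (÷ 0.09052): C 2.000, H 4.001, O 1.000, S 1.000
≈ 2:4:1:1 → C2H4OS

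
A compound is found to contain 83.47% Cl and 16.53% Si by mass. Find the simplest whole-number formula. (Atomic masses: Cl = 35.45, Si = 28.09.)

Cl4Si

Assume 100 g: 83.47 g Cl, 16.53 g Si.
Cl: 83.47 g ÷ 35.45 g/mol = 2.355 mol
Si: 16.53 g ÷ 28.09 g/mol = 0.5885 mol
Smallest is Si at 0.5885 mol; normalising gives Cl 4.001, Si 1.000
≈ 4:1 → Cl4Si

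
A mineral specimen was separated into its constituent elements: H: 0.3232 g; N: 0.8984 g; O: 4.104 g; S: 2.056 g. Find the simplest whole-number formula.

n(H) = 0.3232/1.008 = 0.3206, n(N) = 0.8984/14.01 = 0.06413, n(O) = 4.104/16.00 = 0.2565, n(S) = 2.056/32.07 = 0.06411
Smallest is S at 0.06411 mol; normalising gives H 5.001, N 1.000, O 4.001, S 1.000
≈ 5:1:4:1 → H5NO4S

H5NO4S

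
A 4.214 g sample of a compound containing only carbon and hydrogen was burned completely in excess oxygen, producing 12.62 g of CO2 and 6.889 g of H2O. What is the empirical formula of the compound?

C3H8

mol C = 12.62 / 44.01 = 0.2868; mass C = 0.2868 × 12.01 = 3.444 g
mol H = 2 × (6.889 / 18.02) = 0.7646; mass H = 0.7646 × 1.008 = 0.7707 g
Divide by the smallest (0.2868 mol C): C 1.000, H 2.666
Scaling by 3: C 3.00, H 8.00 → C3H8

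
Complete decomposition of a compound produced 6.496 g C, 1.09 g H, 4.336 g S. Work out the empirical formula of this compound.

C: 6.496 g ÷ 12.01 g/mol = 0.5409 mol
H: 1.09 g ÷ 1.008 g/mol = 1.081 mol
S: 4.336 g ÷ 32.07 g/mol = 0.1352 mol
Smallest is S at 0.1352 mol; normalising gives C 4.000, H 7.998, S 1.000
→ C4H8S

C4H8S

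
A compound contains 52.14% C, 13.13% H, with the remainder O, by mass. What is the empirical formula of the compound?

C2H6O

Assume 100 g: 52.14 g C, 13.13 g H, 34.73 g O.
n(C) = 52.14/12.01 = 4.341, n(H) = 13.13/1.008 = 13.03, n(O) = 34.73/16.00 = 2.171
Divide by the smallest (2.171 mol O): C 2.000, H 6.001, O 1.000
≈ 2:6:1 → C2H6O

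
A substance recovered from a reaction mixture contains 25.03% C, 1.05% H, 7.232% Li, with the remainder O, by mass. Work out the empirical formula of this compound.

C2HLiO4

Assume 100 g: 25.03 g C, 1.05 g H, 7.232 g Li, 66.688 g O.
n(C) = 25.03/12.01 = 2.084, n(H) = 1.05/1.008 = 1.042, n(Li) = 7.232/6.94 = 1.042, n(O) = 66.688/16.00 = 4.168
Ratios (÷ 1.042): C 2.001, H 1.000, Li 1.000, O 4.001
→ C2HLiO4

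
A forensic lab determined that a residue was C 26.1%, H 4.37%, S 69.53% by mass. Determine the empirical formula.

Assume 100 g: 26.1 g C, 4.37 g H, 69.53 g S.
Moles — C: 26.1 / 12.01 = 2.173 mol; H: 4.37 / 1.008 = 4.335 mol; S: 69.53 / 32.07 = 2.168 mol
Divide by the smallest (2.168 mol S): C 1.002, H 2.000, S 1.000
→ CH2S

CH2S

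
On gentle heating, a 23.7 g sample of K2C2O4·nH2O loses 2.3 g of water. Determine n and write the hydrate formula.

Mass of anhydrous K2C2O4 = 23.7 − 2.3 = 21.4 g
mol H2O = 2.3 / 18.02 = 0.1276
Molar mass of K2C2O4 = 166.22 g/mol → mol K2C2O4 = 21.4 / 166.22 = 0.1287
n = 0.1276 / 0.1287 = 0.99 ≈ 1 → K2C2O4·H2O

K2C2O4·H2O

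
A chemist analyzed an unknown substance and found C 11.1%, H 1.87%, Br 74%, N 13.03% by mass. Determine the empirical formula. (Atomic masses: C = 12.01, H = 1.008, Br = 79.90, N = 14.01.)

Assume 100 g: 11.1 g C, 1.87 g H, 74 g Br, 13.03 g N.
C: 11.1 g ÷ 12.01 g/mol = 0.9242 mol
H: 1.87 g ÷ 1.008 g/mol = 1.855 mol
Br: 74 g ÷ 79.90 g/mol = 0.9262 mol
N: 13.03 g ÷ 14.01 g/mol = 0.93 mol
Divide by the smallest (0.9242 mol C): C 1.000, H 2.007, Br 1.002, N 1.006
→ CH2BrN

CH2BrN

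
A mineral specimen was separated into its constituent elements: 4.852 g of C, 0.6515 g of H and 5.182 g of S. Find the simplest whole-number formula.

C5H8S2

n(C) = 4.852/12.01 = 0.404, n(H) = 0.6515/1.008 = 0.6463, n(S) = 5.182/32.07 = 0.1616
Divide by the smallest (0.1616 mol S): C 2.500, H 4.000, S 1.000
Scaling by 2: C 5.00, H 8.00, S 2.00 → C5H8S2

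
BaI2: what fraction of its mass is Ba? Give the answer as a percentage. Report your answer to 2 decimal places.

35.11%

Molar mass = 1(137.33) + 2(126.90) = 391.130 g/mol
Mass of Ba per mole = 1 × 137.33 = 137.330 g
% Ba = 137.330 / 391.130 × 100 = 35.11%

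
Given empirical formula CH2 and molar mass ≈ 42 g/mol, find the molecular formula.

Empirical-formula mass = 14.03 g/mol
n = 42 / 14.03 = 2.99 ≈ 3
Molecular formula = (CH2)3 = C3H6

C3H6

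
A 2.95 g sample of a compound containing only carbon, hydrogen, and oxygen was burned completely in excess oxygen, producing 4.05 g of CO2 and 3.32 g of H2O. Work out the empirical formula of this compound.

mol C = 4.05 / 44.01 = 0.09202; mass C = 0.09202 × 12.01 = 1.105 g
mol H = 2 × (3.32 / 18.02) = 0.3685; mass H = 0.3685 × 1.008 = 0.3714 g
mass O = 2.95 − (1.477) = 1.473 g → mol O = 0.09208
Smallest is C at 0.09202 mol; normalising gives C 1.000, H 4.004, O 1.001
→ CH4O

CH4O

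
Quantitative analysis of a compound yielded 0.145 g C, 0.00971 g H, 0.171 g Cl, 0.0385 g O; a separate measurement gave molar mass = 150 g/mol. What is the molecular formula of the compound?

n(C) = 0.145/12.01 = 0.01207, n(H) = 0.00971/1.008 = 0.009633, n(Cl) = 0.171/35.45 = 0.004824, n(O) = 0.0385/16.00 = 0.002406
Smallest is O at 0.002406 mol; normalising gives C 5.017, H 4.003, Cl 2.005, O 1.000
≈ 5:4:2:1 → C5H4Cl2O
Empirical-formula mass = 150.98 g/mol
n = 150 / 150.98 = 0.99 ≈ 1
Molecular formula = empirical formula = C5H4Cl2O

C5H4Cl2O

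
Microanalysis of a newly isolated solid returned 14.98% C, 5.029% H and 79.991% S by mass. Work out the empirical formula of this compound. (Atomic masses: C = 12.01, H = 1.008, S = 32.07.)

Assume 100 g: 14.98 g C, 5.029 g H, 79.991 g S.
n(C) = 14.98/12.01 = 1.247, n(H) = 5.029/1.008 = 4.989, n(S) = 79.991/32.07 = 2.494
Ratios (÷ 1.247): C 1.000, H 4.000, S 2.000
≈ 1:4:2 → CH4S2

CH4S2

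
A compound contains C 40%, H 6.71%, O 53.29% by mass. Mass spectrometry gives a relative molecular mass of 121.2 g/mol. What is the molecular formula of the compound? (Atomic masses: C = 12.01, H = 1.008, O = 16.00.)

C4H8O4

Assume 100 g: 40 g C, 6.71 g H, 53.29 g O.
C: 40 g ÷ 12.01 g/mol = 3.331 mol
H: 6.71 g ÷ 1.008 g/mol = 6.657 mol
O: 53.29 g ÷ 16.00 g/mol = 3.331 mol
Smallest is C at 3.331 mol; normalising gives C 1.000, H 1.999, O 1.000
≈ 1:2:1 → CH2O
Empirical-formula mass = 30.03 g/mol
n = 121.2 / 30.03 = 4.04 ≈ 4
Molecular formula = (CH2O)×4 = C4H8O4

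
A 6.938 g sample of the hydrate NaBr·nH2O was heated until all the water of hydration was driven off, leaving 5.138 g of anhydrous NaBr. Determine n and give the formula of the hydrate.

Mass of water lost = 6.938 − 5.138 = 1.8 g → 1.8 / 18.02 = 0.09989 mol H2O
Molar mass of NaBr = 102.89 g/mol → mol NaBr = 5.138 / 102.89 = 0.04994
n = 0.09989 / 0.04994 = 2.00 ≈ 2 → NaBr·2H2O

NaBr·2H2O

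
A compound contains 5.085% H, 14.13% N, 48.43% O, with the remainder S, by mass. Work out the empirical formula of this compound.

H5NO3S

Assume 100 g: 5.085 g H, 14.13 g N, 48.43 g O, 32.355 g S.
Moles — H: 5.085 / 1.008 = 5.045 mol; N: 14.13 / 14.01 = 1.009 mol; O: 48.43 / 16.00 = 3.027 mol; S: 32.355 / 32.07 = 1.009 mol
Divide by the smallest (1.009 mol N): H 5.002, N 1.000, O 3.001, S 1.000
Ratio ≈ 5:1:3:1, so the empirical formula is H5NO3S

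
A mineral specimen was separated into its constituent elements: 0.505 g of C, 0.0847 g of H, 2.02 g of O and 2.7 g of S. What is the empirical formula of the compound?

CH2O3S2

Moles — C: 0.505 / 12.01 = 0.04205 mol; H: 0.0847 / 1.008 = 0.08403 mol; O: 2.02 / 16.00 = 0.1263 mol; S: 2.7 / 32.07 = 0.08419 mol
Smallest is C at 0.04205 mol; normalising gives C 1.000, H 1.998, O 3.002, S 2.002
≈ 1:2:3:2 → CH2O3S2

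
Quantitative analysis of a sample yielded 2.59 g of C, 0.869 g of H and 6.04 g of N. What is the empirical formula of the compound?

n(C) = 2.59/12.01 = 0.2157, n(H) = 0.869/1.008 = 0.8621, n(N) = 6.04/14.01 = 0.4311
Ratios (÷ 0.2157): C 1.000, H 3.998, N 1.999
Ratio ≈ 1:4:2, so the empirical formula is CH4N2

CH4N2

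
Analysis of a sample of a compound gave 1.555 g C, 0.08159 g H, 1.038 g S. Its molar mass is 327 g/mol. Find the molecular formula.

C: 1.555 g ÷ 12.01 g/mol = 0.1295 mol
H: 0.08159 g ÷ 1.008 g/mol = 0.08094 mol
S: 1.038 g ÷ 32.07 g/mol = 0.03237 mol
Ratios (÷ 0.03237): C 4.000, H 2.501, S 1.000
Scaling by 2: C 8.00, H 5.00, S 2.00 → C8H5S2
Empirical-formula mass = 165.26 g/mol
n = 327 / 165.26 = 1.98 ≈ 2
Molecular formula = (C8H5S2)×2 = C16H10S4

C16H10S4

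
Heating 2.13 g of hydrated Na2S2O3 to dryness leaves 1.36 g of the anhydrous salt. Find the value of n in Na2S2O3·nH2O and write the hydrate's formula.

Mass of water lost = 2.13 − 1.36 = 0.77 g → 0.77 / 18.02 = 0.04273 mol H2O
Molar mass of Na2S2O3 = 158.12 g/mol → mol Na2S2O3 = 1.36 / 158.12 = 0.008601
n = 0.04273 / 0.008601 = 4.97 ≈ 5 → Na2S2O3·5H2O

Na2S2O3·5H2O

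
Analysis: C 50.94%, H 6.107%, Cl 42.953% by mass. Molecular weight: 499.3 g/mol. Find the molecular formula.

Assume 100 g: 50.94 g C, 6.107 g H, 42.953 g Cl.
Moles — C: 50.94 / 12.01 = 4.241 mol; H: 6.107 / 1.008 = 6.059 mol; Cl: 42.953 / 35.45 = 1.212 mol
Ratios (÷ 1.212): C 3.501, H 5.000, Cl 1.000
×2: C 7.00, H 10.00, Cl 2.00 → C7H10Cl2
Empirical-formula mass = 165.05 g/mol
n = 499.3 / 165.05 = 3.03 ≈ 3
Molecular formula = (C7H10Cl2)×3 = C21H30Cl6

C21H30Cl6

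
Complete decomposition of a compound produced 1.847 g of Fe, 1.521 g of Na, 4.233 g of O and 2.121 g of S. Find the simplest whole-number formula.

FeNa2O8S2

n(Fe) = 1.847/55.85 = 0.03307, n(Na) = 1.521/22.99 = 0.06616, n(O) = 4.233/16.00 = 0.2646, n(S) = 2.121/32.07 = 0.06614
Smallest is Fe at 0.03307 mol; normalising gives Fe 1.000, Na 2.001, O 8.000, S 2.000
≈ 1:2:8:2 → FeNa2O8S2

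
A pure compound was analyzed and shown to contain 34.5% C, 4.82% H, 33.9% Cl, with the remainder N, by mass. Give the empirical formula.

C3H5ClN2

Assume 100 g: 34.5 g C, 4.82 g H, 33.9 g Cl, 26.78 g N.
n(C) = 34.5/12.01 = 2.873, n(H) = 4.82/1.008 = 4.782, n(Cl) = 33.9/35.45 = 0.9563, n(N) = 26.78/14.01 = 1.911
Divide by the smallest (0.9563 mol Cl): C 3.004, H 5.000, Cl 1.000, N 1.999
→ C3H5ClN2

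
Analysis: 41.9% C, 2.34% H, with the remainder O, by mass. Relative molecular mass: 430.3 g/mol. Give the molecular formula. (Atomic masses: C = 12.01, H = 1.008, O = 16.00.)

Assume 100 g: 41.9 g C, 2.34 g H, 55.76 g O.
C: 41.9 g ÷ 12.01 g/mol = 3.489 mol
H: 2.34 g ÷ 1.008 g/mol = 2.321 mol
O: 55.76 g ÷ 16.00 g/mol = 3.485 mol
Divide by the smallest (2.321 mol H): C 1.503, H 1.000, O 1.501
Scaling by 2: C 3.01, H 2.00, O 3.00 → C3H2O3
Empirical-formula mass = 86.05 g/mol
n = 430.3 / 86.05 = 5.00 ≈ 5
Molecular formula = (C3H2O3)×5 = C15H10O15

C15H10O15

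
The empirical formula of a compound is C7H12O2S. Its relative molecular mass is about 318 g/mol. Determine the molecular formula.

Empirical-formula mass = 160.24 g/mol
n = 318 / 160.24 = 1.98 ≈ 2
Molecular formula = (C7H12O2S)2 = C14H24O4S2

C14H24O4S2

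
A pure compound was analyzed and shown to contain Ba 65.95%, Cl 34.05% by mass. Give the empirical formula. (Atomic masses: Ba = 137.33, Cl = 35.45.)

BaCl2

Assume 100 g: 65.95 g Ba, 34.05 g Cl.
n(Ba) = 65.95/137.33 = 0.4802, n(Cl) = 34.05/35.45 = 0.9605
Smallest is Ba at 0.4802 mol; normalising gives Ba 1.000, Cl 2.000
≈ 1:2 → BaCl2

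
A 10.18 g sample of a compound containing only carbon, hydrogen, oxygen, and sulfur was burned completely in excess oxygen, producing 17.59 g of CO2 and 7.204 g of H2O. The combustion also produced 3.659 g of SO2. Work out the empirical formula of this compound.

C7H14O3S

mol C = 17.59 / 44.01 = 0.3997; mass C = 0.3997 × 12.01 = 4.800 g
mol H = 2 × (7.204 / 18.02) = 0.7996; mass H = 0.7996 × 1.008 = 0.8060 g
mol S = 3.659 / 64.07 = 0.05711; mass S = 1.831 g
mass O = 10.18 − (7.438) = 2.742 g → mol O = 0.1714
Ratios (÷ 0.05711): C 6.999, H 14.000, O 3.001, S 1.000
≈ 7:14:3:1 → C7H14O3S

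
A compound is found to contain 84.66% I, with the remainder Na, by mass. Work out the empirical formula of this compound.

Assume 100 g: 84.66 g I, 15.34 g Na.
n(I) = 84.66/126.90 = 0.6671, n(Na) = 15.34/22.99 = 0.6672
Smallest is I at 0.6671 mol; normalising gives I 1.000, Na 1.000
→ INa

INa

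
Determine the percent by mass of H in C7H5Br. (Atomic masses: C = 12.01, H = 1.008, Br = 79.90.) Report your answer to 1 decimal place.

3.0%

Molar mass = 7(12.01) + 5(1.008) + 1(79.90) = 169.010 g/mol
Mass of H per mole = 5 × 1.008 = 5.040 g
% H = 5.040 / 169.010 × 100 = 3.0%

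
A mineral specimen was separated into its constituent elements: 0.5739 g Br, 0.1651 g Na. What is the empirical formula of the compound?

Moles — Br: 0.5739 / 79.90 = 0.007183 mol; Na: 0.1651 / 22.99 = 0.007181 mol
Divide by the smallest (0.007181 mol Na): Br 1.000, Na 1.000
Ratio ≈ 1:1, so the empirical formula is BrNa

BrNa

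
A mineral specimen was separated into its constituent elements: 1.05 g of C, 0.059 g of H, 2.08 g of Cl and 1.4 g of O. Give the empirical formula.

C3H2Cl2O3

Moles — C: 1.05 / 12.01 = 0.08743 mol; H: 0.059 / 1.008 = 0.05853 mol; Cl: 2.08 / 35.45 = 0.05867 mol; O: 1.4 / 16.00 = 0.0875 mol
Smallest is H at 0.05853 mol; normalising gives C 1.494, H 1.000, Cl 1.002, O 1.495
Scaling by 2: C 2.99, H 2.00, Cl 2.00, O 2.99 → C3H2Cl2O3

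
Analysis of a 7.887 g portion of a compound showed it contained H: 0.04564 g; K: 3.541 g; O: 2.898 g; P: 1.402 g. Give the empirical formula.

HK2O4P

Moles — H: 0.04564 / 1.008 = 0.04528 mol; K: 3.541 / 39.10 = 0.09056 mol; O: 2.898 / 16.00 = 0.1811 mol; P: 1.402 / 30.97 = 0.04527 mol
Divide by the smallest (0.04527 mol P): H 1.000, K 2.001, O 4.001, P 1.000
Ratio ≈ 1:2:4:1, so the empirical formula is HK2O4P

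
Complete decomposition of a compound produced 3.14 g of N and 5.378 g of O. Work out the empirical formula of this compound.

N2O3

N: 3.14 g ÷ 14.01 g/mol = 0.2241 mol
O: 5.378 g ÷ 16.00 g/mol = 0.3361 mol
Smallest is N at 0.2241 mol; normalising gives N 1.000, O 1.500
×2: N 2.00, O 3.00 → N2O3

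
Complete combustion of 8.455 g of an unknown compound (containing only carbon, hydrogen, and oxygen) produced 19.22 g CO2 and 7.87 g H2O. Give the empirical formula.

mol C = 19.22 / 44.01 = 0.4367; mass C = 0.4367 × 12.01 = 5.245 g
mol H = 2 × (7.87 / 18.02) = 0.8735; mass H = 0.8735 × 1.008 = 0.8805 g
mass O = 8.455 − (6.125) = 2.330 g → mol O = 0.1456
Smallest is O at 0.1456 mol; normalising gives C 3.000, H 5.999, O 1.000
Ratio ≈ 3:6:1, so the empirical formula is C3H6O

C3H6O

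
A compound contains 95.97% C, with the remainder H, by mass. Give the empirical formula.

Assume 100 g: 95.97 g C, 4.03 g H.
n(C) = 95.97/12.01 = 7.991, n(H) = 4.03/1.008 = 3.998
Smallest is H at 3.998 mol; normalising gives C 1.999, H 1.000
≈ 2:1 → C2H

C2H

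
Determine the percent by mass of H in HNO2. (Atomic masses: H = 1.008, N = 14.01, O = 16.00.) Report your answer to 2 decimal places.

2.14%

Molar mass = 1(1.008) + 1(14.01) + 2(16.00) = 47.018 g/mol
Mass of H per mole = 1 × 1.008 = 1.008 g
% H = 1.008 / 47.018 × 100 = 2.14%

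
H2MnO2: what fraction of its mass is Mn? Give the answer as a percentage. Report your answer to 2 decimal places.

Molar mass = 2(1.008) + 1(54.94) + 2(16.00) = 88.956 g/mol
Mass of Mn per mole = 1 × 54.94 = 54.940 g
% Mn = 54.940 / 88.956 × 100 = 61.76%

61.76%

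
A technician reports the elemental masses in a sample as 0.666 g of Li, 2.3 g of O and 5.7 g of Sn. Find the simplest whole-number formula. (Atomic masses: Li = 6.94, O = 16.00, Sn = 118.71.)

Li2O3Sn

Moles — Li: 0.666 / 6.94 = 0.09597 mol; O: 2.3 / 16.00 = 0.1437 mol; Sn: 5.7 / 118.71 = 0.04802 mol
Ratios (÷ 0.04802): Li 1.999, O 2.994, Sn 1.000
Ratio ≈ 2:3:1, so the empirical formula is Li2O3Sn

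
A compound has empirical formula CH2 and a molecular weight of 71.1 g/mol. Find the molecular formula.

C5H10

Empirical-formula mass = 14.03 g/mol
n = 71.1 / 14.03 = 5.07 ≈ 5
Molecular formula = (CH2)5 = C5H10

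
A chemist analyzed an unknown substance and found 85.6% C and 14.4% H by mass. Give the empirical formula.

Assume 100 g: 85.6 g C, 14.4 g H.
n(C) = 85.6/12.01 = 7.127, n(H) = 14.4/1.008 = 14.29
Ratios (÷ 7.127): C 1.000, H 2.004
≈ 1:2 → CH2

CH2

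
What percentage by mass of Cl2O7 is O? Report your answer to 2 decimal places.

61.24%

Molar mass = 2(35.45) + 7(16.00) = 182.900 g/mol
Mass of O per mole = 7 × 16.00 = 112.000 g
% O = 112.000 / 182.900 × 100 = 61.24%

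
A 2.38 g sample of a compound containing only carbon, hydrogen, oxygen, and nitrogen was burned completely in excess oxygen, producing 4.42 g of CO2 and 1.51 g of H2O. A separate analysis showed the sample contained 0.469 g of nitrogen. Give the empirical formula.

mol C = 4.42 / 44.01 = 0.1004; mass C = 0.1004 × 12.01 = 1.206 g
mol H = 2 × (1.51 / 18.02) = 0.1676; mass H = 0.1676 × 1.008 = 0.1689 g
mol N = 0.469 / 14.01 = 0.03348
mass O = 2.38 − (1.844) = 0.5359 g → mol O = 0.03349
Divide by the smallest (0.03348 mol N): C 3.000, H 5.006, N 1.000, O 1.000
→ C3H5NO

C3H5NO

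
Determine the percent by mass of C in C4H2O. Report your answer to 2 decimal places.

Molar mass = 4(12.01) + 2(1.008) + 1(16.00) = 66.056 g/mol
Mass of C per mole = 4 × 12.01 = 48.040 g
% C = 48.040 / 66.056 × 100 = 72.73%

72.73%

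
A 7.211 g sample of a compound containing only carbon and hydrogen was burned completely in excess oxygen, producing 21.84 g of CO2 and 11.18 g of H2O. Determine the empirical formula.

C2H5

mol C = 21.84 / 44.01 = 0.4963; mass C = 0.4963 × 12.01 = 5.960 g
mol H = 2 × (11.18 / 18.02) = 1.241; mass H = 1.241 × 1.008 = 1.251 g
Smallest is C at 0.4963 mol; normalising gives C 1.000, H 2.500
Scaling by 2: C 2.00, H 5.00 → C2H5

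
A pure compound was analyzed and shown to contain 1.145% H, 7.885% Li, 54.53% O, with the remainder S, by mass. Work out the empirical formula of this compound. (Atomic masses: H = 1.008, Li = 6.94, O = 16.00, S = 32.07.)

Assume 100 g: 1.145 g H, 7.885 g Li, 54.53 g O, 36.44 g S.
Moles — H: 1.145 / 1.008 = 1.136 mol; Li: 7.885 / 6.94 = 1.136 mol; O: 54.53 / 16.00 = 3.408 mol; S: 36.44 / 32.07 = 1.136 mol
Ratios (÷ 1.136): H 1.000, Li 1.000, O 3.000, S 1.000
Ratio ≈ 1:1:3:1, so the empirical formula is HLiO3S

HLiO3S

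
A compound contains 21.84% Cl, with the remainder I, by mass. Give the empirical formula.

ClI

Assume 100 g: 21.84 g Cl, 78.16 g I.
Moles — Cl: 21.84 / 35.45 = 0.6161 mol; I: 78.16 / 126.90 = 0.6159 mol
Divide by the smallest (0.6159 mol I): Cl 1.000, I 1.000
≈ 1:1 → ClI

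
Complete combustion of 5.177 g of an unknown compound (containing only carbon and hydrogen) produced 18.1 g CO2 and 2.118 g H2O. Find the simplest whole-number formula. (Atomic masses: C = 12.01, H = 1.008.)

C7H4

mol C = 18.1 / 44.01 = 0.4113; mass C = 0.4113 × 12.01 = 4.939 g
mol H = 2 × (2.118 / 18.02) = 0.2351; mass H = 0.2351 × 1.008 = 0.2370 g
Smallest is H at 0.2351 mol; normalising gives C 1.750, H 1.000
Scaling by 4: C 7.00, H 4.00 → C7H4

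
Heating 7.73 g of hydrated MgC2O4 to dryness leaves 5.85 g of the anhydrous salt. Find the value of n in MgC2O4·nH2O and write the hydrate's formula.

Mass of water lost = 7.73 − 5.85 = 1.88 g → 1.88 / 18.02 = 0.1043 mol H2O
Molar mass of MgC2O4 = 112.33 g/mol → mol MgC2O4 = 5.85 / 112.33 = 0.05208
n = 0.1043 / 0.05208 = 2.00 ≈ 2 → MgC2O4·2H2O

MgC2O4·2H2O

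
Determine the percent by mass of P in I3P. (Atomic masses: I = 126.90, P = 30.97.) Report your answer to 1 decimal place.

Molar mass = 3(126.90) + 1(30.97) = 411.670 g/mol
Mass of P per mole = 1 × 30.97 = 30.970 g
% P = 30.970 / 411.670 × 100 = 7.5%

7.5%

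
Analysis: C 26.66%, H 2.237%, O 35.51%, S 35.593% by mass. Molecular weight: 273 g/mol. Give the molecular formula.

C6H6O6S3

Assume 100 g: 26.66 g C, 2.237 g H, 35.51 g O, 35.593 g S.
C: 26.66 g ÷ 12.01 g/mol = 2.22 mol
H: 2.237 g ÷ 1.008 g/mol = 2.219 mol
O: 35.51 g ÷ 16.00 g/mol = 2.219 mol
S: 35.593 g ÷ 32.07 g/mol = 1.11 mol
Ratios (÷ 1.11): C 2.000, H 2.000, O 2.000, S 1.000
→ C2H2O2S
Empirical-formula mass = 90.11 g/mol
n = 273 / 90.11 = 3.03 ≈ 3
Molecular formula = (C2H2O2S)×3 = C6H6O6S3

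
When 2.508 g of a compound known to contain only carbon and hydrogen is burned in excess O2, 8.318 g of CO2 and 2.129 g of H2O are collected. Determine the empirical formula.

C4H5

mol C = 8.318 / 44.01 = 0.1890; mass C = 0.1890 × 12.01 = 2.270 g
mol H = 2 × (2.129 / 18.02) = 0.2363; mass H = 0.2363 × 1.008 = 0.2382 g
Divide by the smallest (0.189 mol C): C 1.000, H 1.250
×4: C 4.00, H 5.00 → C4H5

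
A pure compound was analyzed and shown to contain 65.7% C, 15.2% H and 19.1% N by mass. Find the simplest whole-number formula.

C4H11N

Assume 100 g: 65.7 g C, 15.2 g H, 19.1 g N.
Moles — C: 65.7 / 12.01 = 5.47 mol; H: 15.2 / 1.008 = 15.08 mol; N: 19.1 / 14.01 = 1.363 mol
Divide by the smallest (1.363 mol N): C 4.013, H 11.061, N 1.000
→ C4H11N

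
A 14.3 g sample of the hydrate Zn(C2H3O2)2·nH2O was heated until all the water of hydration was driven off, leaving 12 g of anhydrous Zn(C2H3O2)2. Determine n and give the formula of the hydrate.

Zn(C2H3O2)2·2H2O

Mass of water lost = 14.3 − 12 = 2.3 g → 2.3 / 18.02 = 0.1276 mol H2O
Molar mass of Zn(C2H3O2)2 = 183.47 g/mol → mol Zn(C2H3O2)2 = 12 / 183.47 = 0.06541
n = 0.1276 / 0.06541 = 1.95 ≈ 2 → Zn(C2H3O2)2·2H2O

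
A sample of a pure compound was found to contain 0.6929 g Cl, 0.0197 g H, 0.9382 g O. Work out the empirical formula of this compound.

ClHO3

Moles — Cl: 0.6929 / 35.45 = 0.01955 mol; H: 0.0197 / 1.008 = 0.01954 mol; O: 0.9382 / 16.00 = 0.05864 mol
Smallest is H at 0.01954 mol; normalising gives Cl 1.000, H 1.000, O 3.000
Ratio ≈ 1:1:3, so the empirical formula is ClHO3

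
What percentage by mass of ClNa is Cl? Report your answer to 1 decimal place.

60.7%

Molar mass = 1(35.45) + 1(22.99) = 58.440 g/mol
Mass of Cl per mole = 1 × 35.45 = 35.450 g
% Cl = 35.450 / 58.440 × 100 = 60.7%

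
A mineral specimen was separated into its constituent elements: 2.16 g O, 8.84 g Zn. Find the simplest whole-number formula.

OZn

O: 2.16 g ÷ 16.00 g/mol = 0.135 mol
Zn: 8.84 g ÷ 65.38 g/mol = 0.1352 mol
Ratios (÷ 0.135): O 1.000, Zn 1.002
≈ 1:1 → OZn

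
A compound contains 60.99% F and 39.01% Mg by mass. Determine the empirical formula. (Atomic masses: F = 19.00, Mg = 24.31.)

F2Mg

Assume 100 g: 60.99 g F, 39.01 g Mg.
Moles — F: 60.99 / 19.00 = 3.21 mol; Mg: 39.01 / 24.31 = 1.605 mol
Divide by the smallest (1.605 mol Mg): F 2.000, Mg 1.000
→ F2Mg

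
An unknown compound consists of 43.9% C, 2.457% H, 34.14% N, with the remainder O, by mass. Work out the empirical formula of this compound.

Assume 100 g: 43.9 g C, 2.457 g H, 34.14 g N, 19.503 g O.
n(C) = 43.9/12.01 = 3.655, n(H) = 2.457/1.008 = 2.438, n(N) = 34.14/14.01 = 2.437, n(O) = 19.503/16.00 = 1.219
Ratios (÷ 1.219): C 2.999, H 2.000, N 1.999, O 1.000
→ C3H2N2O

C3H2N2O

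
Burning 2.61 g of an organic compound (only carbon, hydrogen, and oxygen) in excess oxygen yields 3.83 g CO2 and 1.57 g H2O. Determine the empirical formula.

CH2O

mol C = 3.83 / 44.01 = 0.08703; mass C = 0.08703 × 12.01 = 1.045 g
mol H = 2 × (1.57 / 18.02) = 0.1743; mass H = 0.1743 × 1.008 = 0.1756 g
mass O = 2.61 − (1.221) = 1.389 g → mol O = 0.08682
Smallest is O at 0.08682 mol; normalising gives C 1.002, H 2.007, O 1.000
≈ 1:2:1 → CH2O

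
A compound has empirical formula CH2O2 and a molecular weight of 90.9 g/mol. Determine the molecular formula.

C2H4O4

Empirical-formula mass = 46.03 g/mol
n = 90.9 / 46.03 = 1.97 ≈ 2
Molecular formula = (CH2O2)2 = C2H4O4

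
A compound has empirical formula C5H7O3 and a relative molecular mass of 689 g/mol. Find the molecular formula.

Empirical-formula mass = 115.11 g/mol
n = 689 / 115.11 = 5.99 ≈ 6
Molecular formula = (C5H7O3)6 = C30H42O18

C30H42O18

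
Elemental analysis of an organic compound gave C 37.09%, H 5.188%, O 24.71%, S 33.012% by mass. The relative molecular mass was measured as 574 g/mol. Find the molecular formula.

Assume 100 g: 37.09 g C, 5.188 g H, 24.71 g O, 33.012 g S.
C: 37.09 g ÷ 12.01 g/mol = 3.088 mol
H: 5.188 g ÷ 1.008 g/mol = 5.147 mol
O: 24.71 g ÷ 16.00 g/mol = 1.544 mol
S: 33.012 g ÷ 32.07 g/mol = 1.029 mol
Ratios (÷ 1.029): C 3.000, H 5.000, O 1.500, S 1.000
Multiply by 2: C 6.00, H 10.00, O 3.00, S 2.00 → C6H10O3S2
Empirical-formula mass = 194.28 g/mol
n = 574 / 194.28 = 2.95 ≈ 3
Molecular formula = (C6H10O3S2)×3 = C18H30O9S6

C18H30O9S6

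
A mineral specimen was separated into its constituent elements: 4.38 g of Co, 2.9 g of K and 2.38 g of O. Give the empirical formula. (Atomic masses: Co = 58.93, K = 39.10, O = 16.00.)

Moles — Co: 4.38 / 58.93 = 0.07433 mol; K: 2.9 / 39.10 = 0.07417 mol; O: 2.38 / 16.00 = 0.1487 mol
Ratios (÷ 0.07417): Co 1.002, K 1.000, O 2.006
→ CoKO2

CoKO2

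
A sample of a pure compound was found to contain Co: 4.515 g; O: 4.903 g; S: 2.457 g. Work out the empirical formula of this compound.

n(Co) = 4.515/58.93 = 0.07662, n(O) = 4.903/16.00 = 0.3064, n(S) = 2.457/32.07 = 0.07661
Smallest is S at 0.07661 mol; normalising gives Co 1.000, O 4.000, S 1.000
≈ 1:4:1 → CoO4S

CoO4S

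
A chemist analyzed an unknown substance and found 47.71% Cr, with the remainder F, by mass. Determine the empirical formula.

Assume 100 g: 47.71 g Cr, 52.29 g F.
Cr: 47.71 g ÷ 52.00 g/mol = 0.9175 mol
F: 52.29 g ÷ 19.00 g/mol = 2.752 mol
Smallest is Cr at 0.9175 mol; normalising gives Cr 1.000, F 3.000
→ CrF3

CrF3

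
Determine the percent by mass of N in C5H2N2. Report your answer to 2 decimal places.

Molar mass = 5(12.01) + 2(1.008) + 2(14.01) = 90.086 g/mol
Mass of N per mole = 2 × 14.01 = 28.020 g
% N = 28.020 / 90.086 × 100 = 31.10%

31.10%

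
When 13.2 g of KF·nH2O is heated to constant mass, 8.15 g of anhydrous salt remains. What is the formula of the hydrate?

Mass of water lost = 13.2 − 8.15 = 5.05 g → 5.05 / 18.02 = 0.2802 mol H2O
Molar mass of KF = 58.10 g/mol → mol KF = 8.15 / 58.10 = 0.1403
n = 0.2802 / 0.1403 = 2.00 ≈ 2 → KF·2H2O

KF·2H2O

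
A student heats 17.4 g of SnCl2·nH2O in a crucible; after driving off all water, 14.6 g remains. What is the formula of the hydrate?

SnCl2·2H2O

Mass of water lost = 17.4 − 14.6 = 2.8 g → 2.8 / 18.02 = 0.1554 mol H2O
Molar mass of SnCl2 = 189.61 g/mol → mol SnCl2 = 14.6 / 189.61 = 0.077
n = 0.1554 / 0.077 = 2.02 ≈ 2 → SnCl2·2H2O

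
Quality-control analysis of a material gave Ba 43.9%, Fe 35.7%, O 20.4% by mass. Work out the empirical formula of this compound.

BaFe2O4

Assume 100 g: 43.9 g Ba, 35.7 g Fe, 20.4 g O.
Ba: 43.9 g ÷ 137.33 g/mol = 0.3197 mol
Fe: 35.7 g ÷ 55.85 g/mol = 0.6392 mol
O: 20.4 g ÷ 16.00 g/mol = 1.275 mol
Smallest is Ba at 0.3197 mol; normalising gives Ba 1.000, Fe 2.000, O 3.989
≈ 1:2:4 → BaFe2O4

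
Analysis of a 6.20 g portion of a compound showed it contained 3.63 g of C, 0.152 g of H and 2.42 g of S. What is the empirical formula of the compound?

C4H2S

Moles — C: 3.63 / 12.01 = 0.3022 mol; H: 0.152 / 1.008 = 0.1508 mol; S: 2.42 / 32.07 = 0.07546 mol
Smallest is S at 0.07546 mol; normalising gives C 4.005, H 1.998, S 1.000
≈ 4:2:1 → C4H2S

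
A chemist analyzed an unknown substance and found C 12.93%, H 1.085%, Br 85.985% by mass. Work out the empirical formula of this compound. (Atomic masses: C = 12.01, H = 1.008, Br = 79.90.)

CHBr

Assume 100 g: 12.93 g C, 1.085 g H, 85.985 g Br.
Moles — C: 12.93 / 12.01 = 1.077 mol; H: 1.085 / 1.008 = 1.076 mol; Br: 85.985 / 79.90 = 1.076 mol
Divide by the smallest (1.076 mol Br): C 1.000, H 1.000, Br 1.000
→ CHBr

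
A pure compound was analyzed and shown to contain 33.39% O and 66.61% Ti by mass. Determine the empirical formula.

O3Ti2

Assume 100 g: 33.39 g O, 66.61 g Ti.
Moles — O: 33.39 / 16.00 = 2.087 mol; Ti: 66.61 / 47.87 = 1.391 mol
Smallest is Ti at 1.391 mol; normalising gives O 1.500, Ti 1.000
Multiply by 2: O 3.00, Ti 2.00 → O3Ti2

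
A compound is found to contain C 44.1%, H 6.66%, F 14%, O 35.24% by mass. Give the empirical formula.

Assume 100 g: 44.1 g C, 6.66 g H, 14 g F, 35.24 g O.
Moles — C: 44.1 / 12.01 = 3.672 mol; H: 6.66 / 1.008 = 6.607 mol; F: 14 / 19.00 = 0.7368 mol; O: 35.24 / 16.00 = 2.203 mol
Smallest is F at 0.7368 mol; normalising gives C 4.983, H 8.967, F 1.000, O 2.989
Ratio ≈ 5:9:1:3, so the empirical formula is C5H9FO3

C5H9FO3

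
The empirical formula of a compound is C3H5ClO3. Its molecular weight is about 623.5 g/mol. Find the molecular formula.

Empirical-formula mass = 124.52 g/mol
n = 623.5 / 124.52 = 5.01 ≈ 5
Molecular formula = (C3H5ClO3)5 = C15H25Cl5O15

C15H25Cl5O15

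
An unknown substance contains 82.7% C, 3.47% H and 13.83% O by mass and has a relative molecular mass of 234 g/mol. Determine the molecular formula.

C16H8O2

Assume 100 g: 82.7 g C, 3.47 g H, 13.83 g O.
n(C) = 82.7/12.01 = 6.886, n(H) = 3.47/1.008 = 3.442, n(O) = 13.83/16.00 = 0.8644
Ratios (÷ 0.8644): C 7.966, H 3.983, O 1.000
→ C8H4O
Empirical-formula mass = 116.11 g/mol
n = 234 / 116.11 = 2.02 ≈ 2
Molecular formula = (C8H4O)×2 = C16H8O2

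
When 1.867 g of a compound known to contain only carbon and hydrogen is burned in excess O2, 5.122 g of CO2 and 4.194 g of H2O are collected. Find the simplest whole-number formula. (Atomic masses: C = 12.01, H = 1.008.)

mol C = 5.122 / 44.01 = 0.1164; mass C = 0.1164 × 12.01 = 1.398 g
mol H = 2 × (4.194 / 18.02) = 0.4655; mass H = 0.4655 × 1.008 = 0.4692 g
Smallest is C at 0.1164 mol; normalising gives C 1.000, H 4.000
Ratio ≈ 1:4, so the empirical formula is CH4

CH4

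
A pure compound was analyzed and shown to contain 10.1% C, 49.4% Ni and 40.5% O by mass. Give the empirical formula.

CNiO3

Assume 100 g: 10.1 g C, 49.4 g Ni, 40.5 g O.
Moles — C: 10.1 / 12.01 = 0.841 mol; Ni: 49.4 / 58.69 = 0.8417 mol; O: 40.5 / 16.00 = 2.531 mol
Smallest is C at 0.841 mol; normalising gives C 1.000, Ni 1.001, O 3.010
Ratio ≈ 1:1:3, so the empirical formula is CNiO3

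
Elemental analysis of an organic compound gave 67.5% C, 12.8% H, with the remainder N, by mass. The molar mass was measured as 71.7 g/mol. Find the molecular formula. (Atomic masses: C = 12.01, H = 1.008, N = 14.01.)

C4H9N

Assume 100 g: 67.5 g C, 12.8 g H, 19.7 g N.
C: 67.5 g ÷ 12.01 g/mol = 5.62 mol
H: 12.8 g ÷ 1.008 g/mol = 12.7 mol
N: 19.7 g ÷ 14.01 g/mol = 1.406 mol
Smallest is N at 1.406 mol; normalising gives C 3.997, H 9.031, N 1.000
Ratio ≈ 4:9:1, so the empirical formula is C4H9N
Empirical-formula mass = 71.12 g/mol
n = 71.7 / 71.12 = 1.01 ≈ 1
Molecular formula = empirical formula = C4H9N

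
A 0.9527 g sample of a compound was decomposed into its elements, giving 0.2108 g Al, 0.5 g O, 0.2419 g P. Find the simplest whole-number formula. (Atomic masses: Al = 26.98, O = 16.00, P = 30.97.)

AlO4P

Moles — Al: 0.2108 / 26.98 = 0.007813 mol; O: 0.5 / 16.00 = 0.03125 mol; P: 0.2419 / 30.97 = 0.007811 mol
Ratios (÷ 0.007811): Al 1.000, O 4.001, P 1.000
≈ 1:4:1 → AlO4P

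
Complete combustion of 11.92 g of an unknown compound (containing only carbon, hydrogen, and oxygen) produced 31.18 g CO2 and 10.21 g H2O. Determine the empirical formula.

mol C = 31.18 / 44.01 = 0.7085; mass C = 0.7085 × 12.01 = 8.509 g
mol H = 2 × (10.21 / 18.02) = 1.133; mass H = 1.133 × 1.008 = 1.142 g
mass O = 11.92 − (9.651) = 2.269 g → mol O = 0.1418
Smallest is O at 0.1418 mol; normalising gives C 4.996, H 7.991, O 1.000
≈ 5:8:1 → C5H8O

C5H8O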